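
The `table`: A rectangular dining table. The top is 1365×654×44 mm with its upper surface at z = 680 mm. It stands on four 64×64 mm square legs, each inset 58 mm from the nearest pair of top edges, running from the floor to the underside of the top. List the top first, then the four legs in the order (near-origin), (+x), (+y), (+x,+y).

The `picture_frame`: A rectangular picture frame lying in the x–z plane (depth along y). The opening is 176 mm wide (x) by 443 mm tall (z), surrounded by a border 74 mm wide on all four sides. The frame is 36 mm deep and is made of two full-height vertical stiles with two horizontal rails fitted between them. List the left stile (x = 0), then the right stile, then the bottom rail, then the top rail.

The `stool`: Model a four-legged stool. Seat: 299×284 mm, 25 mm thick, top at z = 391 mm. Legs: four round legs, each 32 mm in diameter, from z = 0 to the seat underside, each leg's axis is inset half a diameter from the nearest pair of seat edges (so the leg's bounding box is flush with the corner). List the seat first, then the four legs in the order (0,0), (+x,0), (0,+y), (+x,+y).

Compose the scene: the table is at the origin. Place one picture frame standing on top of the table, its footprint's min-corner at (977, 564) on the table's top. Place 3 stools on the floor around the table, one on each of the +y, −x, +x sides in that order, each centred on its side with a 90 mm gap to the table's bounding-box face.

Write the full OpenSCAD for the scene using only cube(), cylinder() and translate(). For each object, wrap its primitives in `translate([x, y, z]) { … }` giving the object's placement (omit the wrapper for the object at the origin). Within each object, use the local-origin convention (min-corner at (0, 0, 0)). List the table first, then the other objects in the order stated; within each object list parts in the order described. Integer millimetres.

translate([0, 0, 636]) cube([1365, 654, 44]);
translate([58, 58, 0]) cube([64, 64, 636]);
translate([1243, 58, 0]) cube([64, 64, 636]);
translate([58, 532, 0]) cube([64, 64, 636]);
translate([1243, 532, 0]) cube([64, 64, 636]);
translate([977, 564, 680]) {
  cube([74, 36, 591]);
  translate([250, 0, 0]) cube([74, 36, 591]);
  translate([74, 0, 0]) cube([176, 36, 74]);
  translate([74, 0, 517]) cube([176, 36, 74]);
}
translate([533, 744, 0]) {
  translate([0, 0, 366]) cube([299, 284, 25]);
  translate([16, 16, 0]) cylinder(h = 366, r = 16);
  translate([283, 16, 0]) cylinder(h = 366, r = 16);
  translate([16, 268, 0]) cylinder(h = 366, r = 16);
  translate([283, 268, 0]) cylinder(h = 366, r = 16);
}
translate([-389, 185, 0]) {
  translate([0, 0, 366]) cube([299, 284, 25]);
  translate([16, 16, 0]) cylinder(h = 366, r = 16);
  translate([283, 16, 0]) cylinder(h = 366, r = 16);
  translate([16, 268, 0]) cylinder(h = 366, r = 16);
  translate([283, 268, 0]) cylinder(h = 366, r = 16);
}
translate([1455, 185, 0]) {
  translate([0, 0, 366]) cube([299, 284, 25]);
  translate([16, 16, 0]) cylinder(h = 366, r = 16);
  translate([283, 16, 0]) cylinder(h = 366, r = 16);
  translate([16, 268, 0]) cylinder(h = 366, r = 16);
  translate([283, 268, 0]) cylinder(h = 366, r = 16);
}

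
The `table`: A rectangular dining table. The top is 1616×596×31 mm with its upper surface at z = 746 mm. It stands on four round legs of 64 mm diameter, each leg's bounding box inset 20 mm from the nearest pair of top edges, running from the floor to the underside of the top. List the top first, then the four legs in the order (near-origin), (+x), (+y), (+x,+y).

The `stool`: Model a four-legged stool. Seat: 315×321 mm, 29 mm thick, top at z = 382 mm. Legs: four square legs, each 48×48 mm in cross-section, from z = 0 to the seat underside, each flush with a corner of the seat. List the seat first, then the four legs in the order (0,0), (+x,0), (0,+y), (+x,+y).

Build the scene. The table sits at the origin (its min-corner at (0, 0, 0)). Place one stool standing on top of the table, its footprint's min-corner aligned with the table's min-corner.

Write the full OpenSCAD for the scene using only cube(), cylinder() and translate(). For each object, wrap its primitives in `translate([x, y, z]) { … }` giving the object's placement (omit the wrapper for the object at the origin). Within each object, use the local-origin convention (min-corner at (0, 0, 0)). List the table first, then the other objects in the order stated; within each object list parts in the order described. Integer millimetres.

translate([0, 0, 715]) cube([1616, 596, 31]);
translate([52, 52, 0]) cylinder(h = 715, r = 32);
translate([1564, 52, 0]) cylinder(h = 715, r = 32);
translate([52, 544, 0]) cylinder(h = 715, r = 32);
translate([1564, 544, 0]) cylinder(h = 715, r = 32);
translate([0, 0, 746]) {
  translate([0, 0, 353]) cube([315, 321, 29]);
  cube([48, 48, 353]);
  translate([267, 0, 0]) cube([48, 48, 353]);
  translate([0, 273, 0]) cube([48, 48, 353]);
  translate([267, 273, 0]) cube([48, 48, 353]);
}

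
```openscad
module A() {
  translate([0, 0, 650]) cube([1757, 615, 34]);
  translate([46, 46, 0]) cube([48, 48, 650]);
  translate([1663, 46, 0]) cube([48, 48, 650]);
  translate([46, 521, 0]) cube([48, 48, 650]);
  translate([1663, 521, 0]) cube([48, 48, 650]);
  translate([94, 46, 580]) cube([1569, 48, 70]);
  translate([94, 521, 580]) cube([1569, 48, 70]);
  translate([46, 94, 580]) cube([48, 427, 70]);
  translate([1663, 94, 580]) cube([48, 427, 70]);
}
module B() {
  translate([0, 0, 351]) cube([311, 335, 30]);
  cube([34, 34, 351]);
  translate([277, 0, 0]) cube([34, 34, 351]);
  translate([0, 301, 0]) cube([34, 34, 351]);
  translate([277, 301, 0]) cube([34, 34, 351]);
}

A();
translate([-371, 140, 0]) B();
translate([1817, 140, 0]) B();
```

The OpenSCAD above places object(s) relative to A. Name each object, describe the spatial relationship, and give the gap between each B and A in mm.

A is a table. B is a stool. Two stools sit around the table at the −x, +x sides. The gap between each stool and the table is 60 mm.

Each stool's nearest face is 60 mm from the table's bounding box.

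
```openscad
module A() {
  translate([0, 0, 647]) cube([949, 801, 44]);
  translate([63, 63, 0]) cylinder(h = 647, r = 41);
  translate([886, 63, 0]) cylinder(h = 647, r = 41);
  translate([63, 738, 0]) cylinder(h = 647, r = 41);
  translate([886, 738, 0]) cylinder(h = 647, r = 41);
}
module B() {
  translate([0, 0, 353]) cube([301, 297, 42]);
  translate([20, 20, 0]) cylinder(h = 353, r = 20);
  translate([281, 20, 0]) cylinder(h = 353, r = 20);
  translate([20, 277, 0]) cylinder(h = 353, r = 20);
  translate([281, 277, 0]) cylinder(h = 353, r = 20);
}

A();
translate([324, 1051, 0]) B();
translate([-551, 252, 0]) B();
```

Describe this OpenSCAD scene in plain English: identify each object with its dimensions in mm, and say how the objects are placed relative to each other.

A is a table with a 949×801 mm rectangular top, 44 mm thick, top surface at z = 691 mm, supported by four round legs of 82 mm diameter, each leg's bounding box inset 22 mm from the nearest pair of top edges, running from the floor.

B is a simple wooden stool: a rectangular seat 301 mm (x) by 297 mm (y), 42 mm thick, top face at z = 395 mm, on four round legs, each 40 mm in diameter. The legs rest on z = 0, each leg's axis is inset half a diameter from the nearest pair of seat edges (so the leg's bounding box is flush with the corner).

Two stools sit around the table at the +y, −x sides.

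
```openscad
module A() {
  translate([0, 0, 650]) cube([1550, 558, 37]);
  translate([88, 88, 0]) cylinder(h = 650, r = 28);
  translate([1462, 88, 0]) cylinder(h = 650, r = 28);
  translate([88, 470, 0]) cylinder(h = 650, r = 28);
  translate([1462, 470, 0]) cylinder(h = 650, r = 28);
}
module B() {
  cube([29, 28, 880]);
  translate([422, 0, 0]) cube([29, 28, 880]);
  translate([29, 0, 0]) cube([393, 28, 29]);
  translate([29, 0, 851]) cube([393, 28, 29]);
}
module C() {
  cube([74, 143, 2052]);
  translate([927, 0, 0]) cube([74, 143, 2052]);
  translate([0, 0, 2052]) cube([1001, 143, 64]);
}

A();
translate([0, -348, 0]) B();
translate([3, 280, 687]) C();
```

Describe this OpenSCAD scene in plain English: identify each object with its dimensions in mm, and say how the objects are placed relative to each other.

A is a table: top 1550 mm (x) × 558 mm (y), 37 mm thick, upper face at z = 687 mm, on four round legs of 56 mm diameter, each leg's bounding box inset 60 mm from the nearest pair of top edges, running from z = 0 to the bottom of the top.

B is a rectangular picture frame lying in the x–z plane (depth along y). The opening is 393 mm wide (x) by 822 mm tall (z), surrounded by a border 29 mm wide on all four sides. The frame is 28 mm deep and is made of two full-height vertical stiles with two horizontal rails fitted between them.

C is a rectangular door frame: two vertical jambs of 74×143 mm section, 2052 mm tall, with a clear opening 853 mm wide between their inner faces. A header 64 mm tall and 143 mm deep lies on top of the jambs and spans the full outside width.

The picture frame is on the floor beside the table on its −y side. The door frame is on top of the table.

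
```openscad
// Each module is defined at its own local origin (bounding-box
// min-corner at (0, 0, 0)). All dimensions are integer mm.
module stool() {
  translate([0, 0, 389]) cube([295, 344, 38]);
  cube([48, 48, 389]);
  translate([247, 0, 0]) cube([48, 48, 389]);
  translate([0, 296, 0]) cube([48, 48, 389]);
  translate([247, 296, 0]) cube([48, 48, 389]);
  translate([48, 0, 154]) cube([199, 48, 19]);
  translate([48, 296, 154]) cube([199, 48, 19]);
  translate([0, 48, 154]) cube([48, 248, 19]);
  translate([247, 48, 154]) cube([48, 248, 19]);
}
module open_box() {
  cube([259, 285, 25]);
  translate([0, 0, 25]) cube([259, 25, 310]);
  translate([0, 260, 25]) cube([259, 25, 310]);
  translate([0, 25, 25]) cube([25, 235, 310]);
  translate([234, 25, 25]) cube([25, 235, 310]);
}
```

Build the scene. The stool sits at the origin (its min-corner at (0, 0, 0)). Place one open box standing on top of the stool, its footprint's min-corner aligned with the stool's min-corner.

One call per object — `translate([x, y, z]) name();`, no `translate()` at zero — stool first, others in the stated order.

stool();
translate([0, 0, 427]) open_box();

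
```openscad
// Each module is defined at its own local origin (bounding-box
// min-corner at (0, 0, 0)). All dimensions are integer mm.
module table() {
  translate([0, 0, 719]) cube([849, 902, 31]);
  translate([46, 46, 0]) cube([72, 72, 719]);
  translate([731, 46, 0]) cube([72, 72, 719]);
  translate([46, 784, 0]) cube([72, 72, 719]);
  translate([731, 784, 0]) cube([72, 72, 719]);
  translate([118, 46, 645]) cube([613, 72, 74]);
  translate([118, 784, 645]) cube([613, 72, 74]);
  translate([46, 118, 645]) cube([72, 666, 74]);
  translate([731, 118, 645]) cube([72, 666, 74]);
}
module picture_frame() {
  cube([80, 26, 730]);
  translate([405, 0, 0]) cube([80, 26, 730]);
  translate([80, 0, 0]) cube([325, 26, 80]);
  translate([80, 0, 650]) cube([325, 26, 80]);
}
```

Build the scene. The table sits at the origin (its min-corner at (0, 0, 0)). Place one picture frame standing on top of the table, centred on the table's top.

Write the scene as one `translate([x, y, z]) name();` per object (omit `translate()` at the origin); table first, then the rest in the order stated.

table();
translate([182, 438, 750]) picture_frame();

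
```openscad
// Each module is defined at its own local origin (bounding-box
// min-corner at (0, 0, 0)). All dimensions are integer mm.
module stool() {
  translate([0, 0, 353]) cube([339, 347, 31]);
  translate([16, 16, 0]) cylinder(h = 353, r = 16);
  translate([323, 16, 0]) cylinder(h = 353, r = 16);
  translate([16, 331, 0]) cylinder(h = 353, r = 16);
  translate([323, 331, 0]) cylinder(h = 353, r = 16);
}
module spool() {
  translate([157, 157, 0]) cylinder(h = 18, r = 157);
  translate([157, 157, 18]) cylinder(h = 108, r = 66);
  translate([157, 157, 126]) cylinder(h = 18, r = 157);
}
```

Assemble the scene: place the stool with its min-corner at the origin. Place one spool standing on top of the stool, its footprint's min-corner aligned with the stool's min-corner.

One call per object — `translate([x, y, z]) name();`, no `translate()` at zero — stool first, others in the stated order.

stool();
translate([0, 0, 384]) spool();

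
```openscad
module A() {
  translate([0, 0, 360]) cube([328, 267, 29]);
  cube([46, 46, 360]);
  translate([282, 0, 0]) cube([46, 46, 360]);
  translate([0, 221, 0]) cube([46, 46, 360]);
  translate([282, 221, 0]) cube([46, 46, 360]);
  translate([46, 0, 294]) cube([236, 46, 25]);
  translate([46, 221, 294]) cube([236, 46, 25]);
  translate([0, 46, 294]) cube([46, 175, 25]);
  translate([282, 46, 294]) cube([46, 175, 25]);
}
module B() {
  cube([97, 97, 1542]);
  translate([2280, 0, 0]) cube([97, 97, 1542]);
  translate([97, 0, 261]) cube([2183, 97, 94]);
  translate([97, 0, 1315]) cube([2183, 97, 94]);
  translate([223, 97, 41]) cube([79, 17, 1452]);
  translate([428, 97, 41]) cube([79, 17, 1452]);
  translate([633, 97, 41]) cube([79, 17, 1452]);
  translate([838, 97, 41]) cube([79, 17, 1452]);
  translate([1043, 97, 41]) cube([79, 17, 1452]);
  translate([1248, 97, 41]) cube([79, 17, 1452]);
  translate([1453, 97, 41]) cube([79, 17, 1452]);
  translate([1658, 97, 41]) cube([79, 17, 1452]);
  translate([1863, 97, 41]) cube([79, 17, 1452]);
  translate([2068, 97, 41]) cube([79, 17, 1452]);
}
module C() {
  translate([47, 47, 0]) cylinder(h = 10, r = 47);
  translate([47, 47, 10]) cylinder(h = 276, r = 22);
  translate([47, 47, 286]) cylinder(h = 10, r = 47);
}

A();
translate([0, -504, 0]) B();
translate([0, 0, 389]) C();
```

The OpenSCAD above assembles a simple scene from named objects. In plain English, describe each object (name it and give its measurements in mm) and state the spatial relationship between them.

A is a four-legged stool. The seat is 328×267 mm, 29 mm thick, top at z = 389 mm. It stands on four square legs, each 46×46 mm in cross-section, from z = 0 to the seat underside, each flush with a corner of the seat. Four stretchers, 46 mm wide and 25 mm tall, connect adjacent legs with their undersides at z = 294 mm, each running between the inner faces of the legs it joins and aligned with the legs' outer faces on the other axis.

B is a fence section. Two 97×97 mm posts, 1542 mm tall, stand on the floor with a clear span of 2183 mm between their inner faces. Two horizontal rails of 97×94 mm section span the gap between the posts with their undersides at z = 261 mm and z = 1315 mm, flush with the posts' −y face. 10 pickets, each 79 mm wide, 17 mm thick and 1452 mm tall, are fixed to the +y face of the rails with their bottoms at z = 41 mm, evenly spaced across the span with equal gaps (rounded down to the nearest mm) at the −x end and between each pair — any rounding remainder accumulates at the +x end.

C is a spool: two coaxial disc flanges of radius 47 mm and thickness 10 mm, joined by a core cylinder of radius 22 mm and height 276 mm. The lower flange rests on z = 0 and the three cylinders share a vertical axis.

The fence section is on the floor beside the stool on its −y side. The spool is on top of the stool.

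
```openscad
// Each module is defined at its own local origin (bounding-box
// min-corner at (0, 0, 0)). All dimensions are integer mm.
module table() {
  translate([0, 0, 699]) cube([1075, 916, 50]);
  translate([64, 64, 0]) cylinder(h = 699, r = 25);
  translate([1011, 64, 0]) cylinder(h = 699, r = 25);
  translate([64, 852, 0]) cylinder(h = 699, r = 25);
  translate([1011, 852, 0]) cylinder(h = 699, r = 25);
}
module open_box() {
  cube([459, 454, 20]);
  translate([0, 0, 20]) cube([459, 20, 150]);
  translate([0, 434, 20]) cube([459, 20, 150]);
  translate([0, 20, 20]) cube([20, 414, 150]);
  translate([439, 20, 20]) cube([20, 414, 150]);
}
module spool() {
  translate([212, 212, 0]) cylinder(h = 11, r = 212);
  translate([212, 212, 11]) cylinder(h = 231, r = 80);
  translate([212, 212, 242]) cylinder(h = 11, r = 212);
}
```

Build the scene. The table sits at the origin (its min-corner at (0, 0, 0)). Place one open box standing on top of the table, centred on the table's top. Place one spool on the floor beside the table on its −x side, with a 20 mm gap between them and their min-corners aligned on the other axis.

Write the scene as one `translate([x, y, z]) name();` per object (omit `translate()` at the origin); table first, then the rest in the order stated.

table();
translate([308, 231, 749]) open_box();
translate([-444, 0, 0]) spool();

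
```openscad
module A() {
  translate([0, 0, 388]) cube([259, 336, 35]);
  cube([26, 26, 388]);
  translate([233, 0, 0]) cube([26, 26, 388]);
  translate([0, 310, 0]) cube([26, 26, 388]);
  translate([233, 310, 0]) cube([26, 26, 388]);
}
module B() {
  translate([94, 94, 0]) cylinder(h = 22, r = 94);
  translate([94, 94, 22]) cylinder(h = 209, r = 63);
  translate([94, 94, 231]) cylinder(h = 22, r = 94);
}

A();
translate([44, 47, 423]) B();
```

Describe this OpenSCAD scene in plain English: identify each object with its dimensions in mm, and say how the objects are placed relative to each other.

A is a simple wooden stool: a rectangular seat 259 mm (x) by 336 mm (y), 35 mm thick, top face at z = 423 mm, on four square legs, each 26×26 mm in cross-section. The legs rest on z = 0, each flush with a corner of the seat.

B is a spool: two coaxial disc flanges of radius 94 mm and thickness 22 mm, joined by a core cylinder of radius 63 mm and height 209 mm. The lower flange rests on z = 0 and the three cylinders share a vertical axis.

The spool is on top of the stool.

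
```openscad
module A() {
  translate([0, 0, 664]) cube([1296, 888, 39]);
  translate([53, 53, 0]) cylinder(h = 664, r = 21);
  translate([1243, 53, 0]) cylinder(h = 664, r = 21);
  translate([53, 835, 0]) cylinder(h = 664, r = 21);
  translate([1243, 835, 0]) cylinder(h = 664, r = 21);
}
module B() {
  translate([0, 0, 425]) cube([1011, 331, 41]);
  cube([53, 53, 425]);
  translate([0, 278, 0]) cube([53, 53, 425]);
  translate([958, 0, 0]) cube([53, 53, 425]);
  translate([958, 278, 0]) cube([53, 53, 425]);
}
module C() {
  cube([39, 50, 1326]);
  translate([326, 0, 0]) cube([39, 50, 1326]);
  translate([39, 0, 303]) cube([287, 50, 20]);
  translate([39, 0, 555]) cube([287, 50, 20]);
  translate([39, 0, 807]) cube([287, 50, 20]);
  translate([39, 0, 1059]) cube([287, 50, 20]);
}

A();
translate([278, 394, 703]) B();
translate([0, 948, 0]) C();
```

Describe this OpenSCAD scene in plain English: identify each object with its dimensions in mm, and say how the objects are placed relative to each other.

A is a table: top 1296 mm (x) × 888 mm (y), 39 mm thick, upper face at z = 703 mm, on four round legs of 42 mm diameter, each leg's bounding box inset 32 mm from the nearest pair of top edges, running from z = 0 to the bottom of the top.

B is a long wooden bench with a 1011 mm (x) × 331 mm (y) seat, 41 mm thick, its top surface 466 mm above the floor. Four 53 mm square legs at the seat corners, flush with the edges, run from z = 0 to the seat underside.

C is a straight ladder. Two 39×50 mm vertical rails, 1326 mm tall, stand 365 mm apart (outside-to-outside) with their front faces coplanar on the −y side. 4 rungs, each 50 mm deep and 20 mm tall, span between the inner faces of the rails, front faces flush with the rails. The lowest rung's underside is at z = 303 mm and rungs are spaced 252 mm apart (underside to underside).

The bench is on top of the table. The ladder is on the floor beside the table on its +y side.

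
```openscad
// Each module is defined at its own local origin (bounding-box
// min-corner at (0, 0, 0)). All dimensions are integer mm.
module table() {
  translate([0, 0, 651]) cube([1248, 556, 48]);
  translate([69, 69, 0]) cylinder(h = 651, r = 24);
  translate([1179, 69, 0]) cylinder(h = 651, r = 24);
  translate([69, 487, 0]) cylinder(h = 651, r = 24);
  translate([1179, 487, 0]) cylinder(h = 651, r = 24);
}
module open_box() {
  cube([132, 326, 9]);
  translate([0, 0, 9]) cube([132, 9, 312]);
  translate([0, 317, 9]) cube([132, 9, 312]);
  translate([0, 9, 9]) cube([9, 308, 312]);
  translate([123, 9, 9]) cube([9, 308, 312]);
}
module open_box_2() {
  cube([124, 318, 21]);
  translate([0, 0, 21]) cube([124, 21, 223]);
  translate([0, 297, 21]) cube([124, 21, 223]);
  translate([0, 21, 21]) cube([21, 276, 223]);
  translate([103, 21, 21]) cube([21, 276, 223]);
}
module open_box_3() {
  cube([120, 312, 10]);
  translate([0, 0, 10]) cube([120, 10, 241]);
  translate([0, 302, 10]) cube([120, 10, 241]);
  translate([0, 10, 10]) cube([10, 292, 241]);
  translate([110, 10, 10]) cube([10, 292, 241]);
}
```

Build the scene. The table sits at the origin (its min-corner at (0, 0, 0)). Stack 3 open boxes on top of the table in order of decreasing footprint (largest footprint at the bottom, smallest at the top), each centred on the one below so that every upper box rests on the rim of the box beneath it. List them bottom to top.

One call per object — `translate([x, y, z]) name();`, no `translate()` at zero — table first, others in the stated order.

table();
translate([558, 115, 699]) open_box();
translate([562, 119, 1020]) open_box_2();
translate([564, 122, 1264]) open_box_3();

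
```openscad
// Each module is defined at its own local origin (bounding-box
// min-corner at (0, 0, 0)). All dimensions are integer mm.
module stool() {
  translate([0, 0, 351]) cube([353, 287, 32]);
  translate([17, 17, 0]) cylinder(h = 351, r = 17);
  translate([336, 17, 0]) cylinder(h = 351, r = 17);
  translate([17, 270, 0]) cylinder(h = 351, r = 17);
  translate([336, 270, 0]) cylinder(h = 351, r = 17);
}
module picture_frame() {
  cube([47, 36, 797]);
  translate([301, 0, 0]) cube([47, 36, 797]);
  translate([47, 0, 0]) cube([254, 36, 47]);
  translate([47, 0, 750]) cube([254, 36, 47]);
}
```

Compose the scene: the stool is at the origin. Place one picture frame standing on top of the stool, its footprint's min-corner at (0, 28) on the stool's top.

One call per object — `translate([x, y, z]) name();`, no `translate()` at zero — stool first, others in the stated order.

stool();
translate([0, 28, 383]) picture_frame();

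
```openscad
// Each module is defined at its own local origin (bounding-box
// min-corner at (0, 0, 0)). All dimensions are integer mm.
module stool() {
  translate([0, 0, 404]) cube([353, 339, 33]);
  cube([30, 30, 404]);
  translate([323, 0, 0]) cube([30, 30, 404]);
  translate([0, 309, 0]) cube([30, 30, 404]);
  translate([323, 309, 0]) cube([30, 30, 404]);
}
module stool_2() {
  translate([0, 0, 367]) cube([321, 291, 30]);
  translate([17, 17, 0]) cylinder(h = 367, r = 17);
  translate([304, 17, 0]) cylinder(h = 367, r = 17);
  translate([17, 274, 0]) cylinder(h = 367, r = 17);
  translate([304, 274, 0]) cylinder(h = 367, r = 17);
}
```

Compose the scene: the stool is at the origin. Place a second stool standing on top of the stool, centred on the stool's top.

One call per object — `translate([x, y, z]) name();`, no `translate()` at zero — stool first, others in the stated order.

stool();
translate([16, 24, 437]) stool_2();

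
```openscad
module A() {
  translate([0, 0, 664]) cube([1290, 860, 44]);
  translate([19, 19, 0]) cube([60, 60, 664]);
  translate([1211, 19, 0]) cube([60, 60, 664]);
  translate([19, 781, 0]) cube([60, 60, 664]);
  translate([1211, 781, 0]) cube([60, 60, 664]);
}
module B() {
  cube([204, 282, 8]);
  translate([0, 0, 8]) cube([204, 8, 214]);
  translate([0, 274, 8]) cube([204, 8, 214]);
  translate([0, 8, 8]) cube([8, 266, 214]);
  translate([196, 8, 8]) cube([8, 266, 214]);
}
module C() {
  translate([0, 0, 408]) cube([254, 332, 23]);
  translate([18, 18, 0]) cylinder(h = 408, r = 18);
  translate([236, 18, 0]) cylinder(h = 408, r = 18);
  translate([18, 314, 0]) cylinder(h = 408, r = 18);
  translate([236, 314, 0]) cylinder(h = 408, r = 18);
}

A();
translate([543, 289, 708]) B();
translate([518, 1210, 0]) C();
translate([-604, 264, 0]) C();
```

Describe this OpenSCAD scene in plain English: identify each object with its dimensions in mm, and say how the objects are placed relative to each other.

A is a table with a 1290×860 mm rectangular top, 44 mm thick, top surface at z = 708 mm, supported by four 60×60 mm square legs, each inset 19 mm from the nearest pair of top edges, running from the floor.

B is an open storage box with external size 204×282×222 mm and wall thickness 8 mm (the base is also 8 mm thick). The base covers the whole footprint; the four walls stand on the base, with the y-facing walls full-width and the x-facing walls fitting between their inner faces.

C is a four-legged stool. The seat is 254×332 mm, 23 mm thick, top at z = 431 mm. It stands on four round legs, each 36 mm in diameter, from z = 0 to the seat underside, each leg's axis is inset half a diameter from the nearest pair of seat edges (so the leg's bounding box is flush with the corner).

The open box is on top of the table, centred. Two stools sit around the table at the +y, −x sides.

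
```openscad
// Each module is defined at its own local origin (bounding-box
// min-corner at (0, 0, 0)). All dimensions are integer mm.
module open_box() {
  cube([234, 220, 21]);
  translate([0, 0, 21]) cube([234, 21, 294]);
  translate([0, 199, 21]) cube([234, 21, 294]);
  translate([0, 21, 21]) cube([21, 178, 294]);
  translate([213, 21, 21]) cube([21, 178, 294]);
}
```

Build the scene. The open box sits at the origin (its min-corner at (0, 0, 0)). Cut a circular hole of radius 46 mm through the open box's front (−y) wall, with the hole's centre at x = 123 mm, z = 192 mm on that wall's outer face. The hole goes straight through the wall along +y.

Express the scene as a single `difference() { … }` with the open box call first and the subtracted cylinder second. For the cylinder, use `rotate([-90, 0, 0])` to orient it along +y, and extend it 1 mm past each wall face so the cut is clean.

difference() {
  open_box();
  translate([123, -1, 192]) rotate([-90, 0, 0]) cylinder(h = 23, r = 46);
}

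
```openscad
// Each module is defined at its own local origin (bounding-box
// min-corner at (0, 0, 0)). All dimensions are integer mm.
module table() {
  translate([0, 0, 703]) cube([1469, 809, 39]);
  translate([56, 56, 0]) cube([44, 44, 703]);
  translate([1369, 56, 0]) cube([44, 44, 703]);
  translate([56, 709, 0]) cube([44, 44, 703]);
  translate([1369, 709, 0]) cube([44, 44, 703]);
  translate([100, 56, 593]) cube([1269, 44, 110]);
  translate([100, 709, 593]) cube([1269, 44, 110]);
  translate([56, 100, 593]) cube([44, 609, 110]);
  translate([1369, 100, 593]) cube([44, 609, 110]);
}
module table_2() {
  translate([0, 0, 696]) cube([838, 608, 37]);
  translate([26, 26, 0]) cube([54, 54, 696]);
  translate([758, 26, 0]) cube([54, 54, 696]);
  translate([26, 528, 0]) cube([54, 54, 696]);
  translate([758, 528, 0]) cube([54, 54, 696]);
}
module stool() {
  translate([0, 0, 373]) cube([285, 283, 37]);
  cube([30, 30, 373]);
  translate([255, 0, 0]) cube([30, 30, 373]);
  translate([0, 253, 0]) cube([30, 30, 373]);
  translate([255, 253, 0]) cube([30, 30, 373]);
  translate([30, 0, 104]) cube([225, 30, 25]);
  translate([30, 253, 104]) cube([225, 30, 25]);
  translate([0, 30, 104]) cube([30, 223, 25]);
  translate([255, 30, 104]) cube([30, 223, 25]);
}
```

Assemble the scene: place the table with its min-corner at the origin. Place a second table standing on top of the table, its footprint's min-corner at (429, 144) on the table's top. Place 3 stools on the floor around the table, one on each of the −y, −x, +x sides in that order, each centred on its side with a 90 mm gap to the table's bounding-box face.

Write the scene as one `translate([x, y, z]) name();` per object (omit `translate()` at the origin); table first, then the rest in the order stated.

table();
translate([429, 144, 742]) table_2();
translate([592, -373, 0]) stool();
translate([-375, 263, 0]) stool();
translate([1559, 263, 0]) stool();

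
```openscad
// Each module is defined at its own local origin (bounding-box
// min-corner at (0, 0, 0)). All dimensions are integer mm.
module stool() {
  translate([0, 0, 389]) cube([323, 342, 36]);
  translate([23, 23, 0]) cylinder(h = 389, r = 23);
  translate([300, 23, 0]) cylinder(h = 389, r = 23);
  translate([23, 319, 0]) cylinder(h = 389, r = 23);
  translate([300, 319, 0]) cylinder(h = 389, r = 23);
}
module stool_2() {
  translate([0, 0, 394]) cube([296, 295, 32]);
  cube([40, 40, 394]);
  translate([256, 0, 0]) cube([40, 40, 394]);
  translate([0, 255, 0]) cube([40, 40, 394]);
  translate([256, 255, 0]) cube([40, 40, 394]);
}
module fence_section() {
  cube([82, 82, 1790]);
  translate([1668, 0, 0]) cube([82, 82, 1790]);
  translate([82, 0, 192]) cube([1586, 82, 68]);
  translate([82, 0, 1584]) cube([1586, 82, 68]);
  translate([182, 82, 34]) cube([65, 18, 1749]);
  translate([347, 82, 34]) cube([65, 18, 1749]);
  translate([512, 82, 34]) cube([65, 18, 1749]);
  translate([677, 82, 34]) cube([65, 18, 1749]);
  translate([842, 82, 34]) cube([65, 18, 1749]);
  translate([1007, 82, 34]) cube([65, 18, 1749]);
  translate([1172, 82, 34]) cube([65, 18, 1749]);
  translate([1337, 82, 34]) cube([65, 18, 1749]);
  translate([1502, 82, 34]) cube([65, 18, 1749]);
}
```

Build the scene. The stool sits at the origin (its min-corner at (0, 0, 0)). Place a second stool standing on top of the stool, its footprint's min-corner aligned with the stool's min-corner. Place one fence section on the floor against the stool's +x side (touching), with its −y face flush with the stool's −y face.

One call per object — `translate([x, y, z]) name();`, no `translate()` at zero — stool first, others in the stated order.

stool();
translate([0, 0, 425]) stool_2();
translate([323, 0, 0]) fence_section();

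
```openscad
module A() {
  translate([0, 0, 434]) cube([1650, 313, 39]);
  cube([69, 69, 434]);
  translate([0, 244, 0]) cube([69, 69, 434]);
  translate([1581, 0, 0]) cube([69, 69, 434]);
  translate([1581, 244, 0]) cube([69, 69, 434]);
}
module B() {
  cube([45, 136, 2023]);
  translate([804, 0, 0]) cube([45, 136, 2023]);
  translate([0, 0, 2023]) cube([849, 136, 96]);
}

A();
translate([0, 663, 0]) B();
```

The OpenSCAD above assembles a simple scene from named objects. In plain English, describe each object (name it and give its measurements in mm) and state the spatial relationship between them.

A is a long wooden bench with a 1650 mm (x) × 313 mm (y) seat, 39 mm thick, its top surface 473 mm above the floor. Four 69 mm square legs at the seat corners, flush with the edges, run from z = 0 to the seat underside.

B is a rectangular door frame: two vertical jambs of 45×136 mm section, 2023 mm tall, with a clear opening 759 mm wide between their inner faces. A header 96 mm tall and 136 mm deep lies on top of the jambs and spans the full outside width.

The door frame is on the floor beside the bench on its +y side.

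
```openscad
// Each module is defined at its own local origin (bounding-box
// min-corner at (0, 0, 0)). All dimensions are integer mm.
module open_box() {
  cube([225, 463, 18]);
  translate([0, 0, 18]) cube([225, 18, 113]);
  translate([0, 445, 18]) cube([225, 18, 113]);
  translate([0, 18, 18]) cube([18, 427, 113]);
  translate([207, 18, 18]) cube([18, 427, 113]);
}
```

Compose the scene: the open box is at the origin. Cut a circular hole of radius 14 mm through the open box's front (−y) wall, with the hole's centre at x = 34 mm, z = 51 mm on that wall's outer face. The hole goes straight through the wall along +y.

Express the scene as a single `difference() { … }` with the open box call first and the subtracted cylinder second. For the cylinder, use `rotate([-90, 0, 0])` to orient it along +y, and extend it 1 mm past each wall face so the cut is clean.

difference() {
  open_box();
  translate([34, -1, 51]) rotate([-90, 0, 0]) cylinder(h = 20, r = 14);
}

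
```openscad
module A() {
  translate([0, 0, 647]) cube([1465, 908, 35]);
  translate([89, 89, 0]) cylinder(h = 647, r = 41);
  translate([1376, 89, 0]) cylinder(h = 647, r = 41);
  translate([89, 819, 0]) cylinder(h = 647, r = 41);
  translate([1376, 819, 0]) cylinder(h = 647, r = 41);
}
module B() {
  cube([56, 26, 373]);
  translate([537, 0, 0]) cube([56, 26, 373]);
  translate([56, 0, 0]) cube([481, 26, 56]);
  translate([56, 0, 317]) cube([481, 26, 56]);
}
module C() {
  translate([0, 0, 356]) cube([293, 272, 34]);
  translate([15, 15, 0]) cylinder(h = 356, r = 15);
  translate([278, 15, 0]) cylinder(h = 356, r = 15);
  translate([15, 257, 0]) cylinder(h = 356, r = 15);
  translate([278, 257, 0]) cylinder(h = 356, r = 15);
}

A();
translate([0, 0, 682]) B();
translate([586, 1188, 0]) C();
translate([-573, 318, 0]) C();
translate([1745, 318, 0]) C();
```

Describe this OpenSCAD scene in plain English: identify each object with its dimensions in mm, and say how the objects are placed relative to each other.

A is a table with a 1465×908 mm rectangular top, 35 mm thick, top surface at z = 682 mm, supported by four round legs of 82 mm diameter, each leg's bounding box inset 48 mm from the nearest pair of top edges, running from the floor.

B is a rectangular picture frame lying in the x–z plane (depth along y). The opening is 481 mm wide (x) by 261 mm tall (z), surrounded by a border 56 mm wide on all four sides. The frame is 26 mm deep and is made of two full-height vertical stiles with two horizontal rails fitted between them.

C is a simple wooden stool: a rectangular seat 293 mm (x) by 272 mm (y), 34 mm thick, top face at z = 390 mm, on four round legs, each 30 mm in diameter. The legs rest on z = 0, each leg's axis is inset half a diameter from the nearest pair of seat edges (so the leg's bounding box is flush with the corner).

The picture frame is on top of the table. Three stools sit around the table at the +y, −x, +x sides.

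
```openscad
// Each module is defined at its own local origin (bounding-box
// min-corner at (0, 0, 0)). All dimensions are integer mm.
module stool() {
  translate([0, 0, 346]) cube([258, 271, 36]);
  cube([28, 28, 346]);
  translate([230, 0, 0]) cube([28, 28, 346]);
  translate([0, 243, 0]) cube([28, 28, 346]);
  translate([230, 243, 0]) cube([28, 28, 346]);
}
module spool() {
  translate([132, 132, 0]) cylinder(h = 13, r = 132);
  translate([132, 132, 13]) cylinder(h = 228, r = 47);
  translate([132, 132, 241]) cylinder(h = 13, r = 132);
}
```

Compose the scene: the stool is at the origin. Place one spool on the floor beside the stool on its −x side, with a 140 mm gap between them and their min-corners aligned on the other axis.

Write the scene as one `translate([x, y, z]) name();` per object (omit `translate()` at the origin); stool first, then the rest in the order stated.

stool();
translate([-404, 0, 0]) spool();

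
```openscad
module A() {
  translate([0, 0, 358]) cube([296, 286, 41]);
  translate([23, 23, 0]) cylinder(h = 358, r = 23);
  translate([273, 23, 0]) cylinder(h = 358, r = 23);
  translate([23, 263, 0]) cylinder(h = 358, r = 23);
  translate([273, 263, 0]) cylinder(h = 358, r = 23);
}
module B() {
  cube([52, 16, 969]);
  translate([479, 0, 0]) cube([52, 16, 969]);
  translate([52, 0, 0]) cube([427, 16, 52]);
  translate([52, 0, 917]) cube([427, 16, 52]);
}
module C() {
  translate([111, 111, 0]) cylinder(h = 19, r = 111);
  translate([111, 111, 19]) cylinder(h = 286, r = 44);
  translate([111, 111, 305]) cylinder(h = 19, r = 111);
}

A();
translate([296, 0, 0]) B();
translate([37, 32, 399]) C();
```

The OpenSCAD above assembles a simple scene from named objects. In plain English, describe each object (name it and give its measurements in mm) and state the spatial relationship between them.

A is a four-legged stool. The seat is a 296×286×41 mm slab whose top surface is at z = 399 mm; four round legs, each 46 mm in diameter, run from the floor (z = 0) to the underside of the seat, each leg's axis is inset half a diameter from the nearest pair of seat edges (so the leg's bounding box is flush with the corner).

B is a rectangular picture frame lying in the x–z plane (depth along y). The opening is 427 mm wide (x) by 865 mm tall (z), surrounded by a border 52 mm wide on all four sides. The frame is 16 mm deep and is made of two full-height vertical stiles with two horizontal rails fitted between them.

C is a spool: two coaxial disc flanges of radius 111 mm and thickness 19 mm, joined by a core cylinder of radius 44 mm and height 286 mm. The lower flange rests on z = 0 and the three cylinders share a vertical axis.

The picture frame is against the stool's +x side, with their −y faces flush. The spool is on top of the stool, centred.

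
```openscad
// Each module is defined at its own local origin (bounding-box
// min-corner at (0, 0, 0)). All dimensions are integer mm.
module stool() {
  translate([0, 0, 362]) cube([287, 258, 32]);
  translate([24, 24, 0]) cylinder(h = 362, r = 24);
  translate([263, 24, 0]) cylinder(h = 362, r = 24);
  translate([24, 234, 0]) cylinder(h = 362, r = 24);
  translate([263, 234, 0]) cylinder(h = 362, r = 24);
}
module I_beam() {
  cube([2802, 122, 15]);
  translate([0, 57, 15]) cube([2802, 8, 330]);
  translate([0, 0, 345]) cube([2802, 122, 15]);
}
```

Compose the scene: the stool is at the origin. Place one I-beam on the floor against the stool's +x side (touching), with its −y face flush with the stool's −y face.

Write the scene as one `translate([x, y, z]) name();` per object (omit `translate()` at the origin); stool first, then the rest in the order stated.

stool();
translate([287, 0, 0]) I_beam();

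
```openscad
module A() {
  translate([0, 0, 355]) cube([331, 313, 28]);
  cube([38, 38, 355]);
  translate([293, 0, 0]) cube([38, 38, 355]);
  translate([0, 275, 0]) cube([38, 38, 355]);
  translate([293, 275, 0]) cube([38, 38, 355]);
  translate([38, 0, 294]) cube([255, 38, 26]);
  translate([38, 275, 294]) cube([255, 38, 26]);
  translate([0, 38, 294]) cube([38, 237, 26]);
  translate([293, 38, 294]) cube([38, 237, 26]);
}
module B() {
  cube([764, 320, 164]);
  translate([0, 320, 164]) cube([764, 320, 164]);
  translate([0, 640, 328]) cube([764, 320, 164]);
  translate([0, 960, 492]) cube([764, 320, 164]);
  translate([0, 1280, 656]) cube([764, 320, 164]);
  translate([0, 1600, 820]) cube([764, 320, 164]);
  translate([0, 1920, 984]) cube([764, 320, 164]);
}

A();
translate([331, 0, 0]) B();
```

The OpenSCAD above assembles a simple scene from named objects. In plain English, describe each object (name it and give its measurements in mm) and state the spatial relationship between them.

A is a simple wooden stool: a rectangular seat 331 mm (x) by 313 mm (y), 28 mm thick, top face at z = 383 mm, on four square legs, each 38×38 mm in cross-section. The legs rest on z = 0, each flush with a corner of the seat. Four stretchers, 38 mm wide and 26 mm tall, connect adjacent legs with their undersides at z = 294 mm, each running between the inner faces of the legs it joins and aligned with the legs' outer faces on the other axis.

B is a straight staircase of 7 solid steps. Each step is 764 mm wide (x), 320 mm deep (y, the going) and 164 mm tall (the rise). The first step rests on the floor; each subsequent step sits one going further in +y and one rise higher in +z, directly behind and above the previous step with no overlap.

The staircase is against the stool's +x side, with their −y faces flush.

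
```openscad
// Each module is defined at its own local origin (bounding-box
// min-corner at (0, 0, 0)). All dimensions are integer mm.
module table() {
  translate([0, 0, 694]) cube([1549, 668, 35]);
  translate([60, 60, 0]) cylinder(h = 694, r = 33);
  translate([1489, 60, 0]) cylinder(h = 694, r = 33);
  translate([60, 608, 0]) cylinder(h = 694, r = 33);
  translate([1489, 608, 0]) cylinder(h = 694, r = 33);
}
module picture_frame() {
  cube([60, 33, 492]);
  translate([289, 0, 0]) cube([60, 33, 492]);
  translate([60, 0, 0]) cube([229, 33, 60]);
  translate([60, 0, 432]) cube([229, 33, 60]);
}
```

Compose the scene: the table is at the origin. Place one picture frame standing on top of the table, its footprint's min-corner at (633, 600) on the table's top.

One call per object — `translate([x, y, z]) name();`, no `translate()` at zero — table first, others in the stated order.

table();
translate([633, 600, 729]) picture_frame();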